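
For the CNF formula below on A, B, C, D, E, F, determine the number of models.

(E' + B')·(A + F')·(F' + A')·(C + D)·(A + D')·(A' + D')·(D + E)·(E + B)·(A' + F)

1

There are 2^6 = 64 truth assignments over (A, B, C, D, E, F).
Split on E. With E = 1, the clauses containing E are satisfied and E' drops from the rest; 1 of the 2^5 = 32 assignments to the other variables satisfy what remains.
With E = 0, by the same count on the reduced clause set, 0 assignments work.
Total: 1 + 0 = 1.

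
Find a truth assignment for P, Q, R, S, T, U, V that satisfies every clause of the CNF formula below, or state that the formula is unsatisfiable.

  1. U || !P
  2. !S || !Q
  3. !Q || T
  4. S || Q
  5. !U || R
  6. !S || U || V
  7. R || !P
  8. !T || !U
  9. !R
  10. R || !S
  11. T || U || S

Unit clause (!R) forces R = false.
Unit clause (!U) forces U = false.
Unit clause (!P) forces P = false.
Unit clause (!S) forces S = false.
Unit clause (Q) forces Q = true.
Unit clause (T) forces T = true.
No clause remains; V is free.

P=false; Q=true; R=false; S=false; T=true; U=false; V=true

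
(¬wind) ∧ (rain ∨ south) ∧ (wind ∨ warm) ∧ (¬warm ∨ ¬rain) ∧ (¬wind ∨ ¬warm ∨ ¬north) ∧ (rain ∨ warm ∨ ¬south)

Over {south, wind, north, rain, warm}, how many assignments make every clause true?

There are 2^5 = 32 truth assignments over (south, wind, north, rain, warm).
Split on south. With south = True, the clauses containing south are satisfied and ¬south drops from the rest; 2 of the 2^4 = 16 assignments to the other variables satisfy what remains.
With south = False, by the same count on the reduced clause set, 0 assignments work.
Total: 2 + 0 = 2.

2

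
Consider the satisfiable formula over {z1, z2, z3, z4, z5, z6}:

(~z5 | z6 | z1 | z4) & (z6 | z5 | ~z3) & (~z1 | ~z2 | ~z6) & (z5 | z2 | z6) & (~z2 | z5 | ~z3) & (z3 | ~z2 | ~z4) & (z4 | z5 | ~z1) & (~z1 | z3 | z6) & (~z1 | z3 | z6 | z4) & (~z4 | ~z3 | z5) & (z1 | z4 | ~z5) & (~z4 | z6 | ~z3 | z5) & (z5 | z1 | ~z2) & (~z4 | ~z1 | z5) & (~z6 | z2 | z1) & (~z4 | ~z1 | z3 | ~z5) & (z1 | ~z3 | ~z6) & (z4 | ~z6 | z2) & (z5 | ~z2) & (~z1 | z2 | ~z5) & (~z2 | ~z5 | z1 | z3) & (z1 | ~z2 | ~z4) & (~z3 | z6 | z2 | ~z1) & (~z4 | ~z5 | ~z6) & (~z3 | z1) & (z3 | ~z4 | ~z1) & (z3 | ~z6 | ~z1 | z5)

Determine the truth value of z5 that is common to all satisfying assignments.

True

Suppose z5 = 0.
The clause (~z2) is unit, so z2 = 0.
The clause (z6) is unit, so z6 = 1.
The clause (z1) is unit, so z1 = 1.
The clause (z4) is unit, so z4 = 1.
That conflicts with the unit clause (~z4).
So every satisfying assignment has z5 = True.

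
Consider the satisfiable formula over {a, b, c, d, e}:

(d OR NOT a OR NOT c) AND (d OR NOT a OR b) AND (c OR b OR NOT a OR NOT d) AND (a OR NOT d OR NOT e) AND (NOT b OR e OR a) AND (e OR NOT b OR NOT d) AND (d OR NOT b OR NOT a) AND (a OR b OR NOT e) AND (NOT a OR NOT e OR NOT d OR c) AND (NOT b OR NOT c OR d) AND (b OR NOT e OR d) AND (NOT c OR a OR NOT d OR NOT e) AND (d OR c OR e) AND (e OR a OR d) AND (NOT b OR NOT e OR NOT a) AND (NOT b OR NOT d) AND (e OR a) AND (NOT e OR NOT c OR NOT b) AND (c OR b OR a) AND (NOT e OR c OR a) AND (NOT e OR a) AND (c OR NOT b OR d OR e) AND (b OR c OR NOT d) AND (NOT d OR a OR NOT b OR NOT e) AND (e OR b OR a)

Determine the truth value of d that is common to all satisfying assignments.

Suppose d = false.
Try a = false.
(e) alone gives e = true.
But (NOT e) is also a unit clause — contradiction.
Backtrack on a: now try a = true.
(NOT c) alone gives c = false.
(b) alone gives b = true.
But (NOT b) is also a unit clause — contradiction.
Neither a = true nor a = false works.
So every satisfying assignment has d = True.

True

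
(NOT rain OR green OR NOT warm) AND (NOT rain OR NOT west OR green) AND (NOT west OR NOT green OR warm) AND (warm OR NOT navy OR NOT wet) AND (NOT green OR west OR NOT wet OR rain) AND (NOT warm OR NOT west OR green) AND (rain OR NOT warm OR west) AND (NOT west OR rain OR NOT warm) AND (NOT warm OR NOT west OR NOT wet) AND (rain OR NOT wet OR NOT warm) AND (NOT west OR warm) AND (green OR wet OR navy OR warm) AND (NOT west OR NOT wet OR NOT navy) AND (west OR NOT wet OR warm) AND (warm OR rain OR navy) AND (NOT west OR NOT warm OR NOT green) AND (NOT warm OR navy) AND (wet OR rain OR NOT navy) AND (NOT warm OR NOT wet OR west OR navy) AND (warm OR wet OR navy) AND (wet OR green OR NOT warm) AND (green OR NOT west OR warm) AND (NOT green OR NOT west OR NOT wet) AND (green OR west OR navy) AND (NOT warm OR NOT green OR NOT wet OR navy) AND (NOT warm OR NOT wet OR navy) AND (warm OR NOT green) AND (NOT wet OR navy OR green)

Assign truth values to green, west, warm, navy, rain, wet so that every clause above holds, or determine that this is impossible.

Suppose west = false.
Suppose rain = true.
Suppose green = true.
From the singleton clause (warm), warm = true.
From the singleton clause (navy), navy = true.
All clauses hold; wet can take either value.

green: true, west: false, warm: true, navy: true, rain: true, wet: false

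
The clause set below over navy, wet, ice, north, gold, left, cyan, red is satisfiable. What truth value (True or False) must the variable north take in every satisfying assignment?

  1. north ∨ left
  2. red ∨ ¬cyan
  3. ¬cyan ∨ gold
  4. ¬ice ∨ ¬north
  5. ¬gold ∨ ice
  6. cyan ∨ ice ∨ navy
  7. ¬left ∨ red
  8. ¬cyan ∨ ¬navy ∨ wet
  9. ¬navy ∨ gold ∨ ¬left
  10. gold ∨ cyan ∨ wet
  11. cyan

Suppose north = True.
(¬ice) alone gives ice = False.
(¬gold) alone gives gold = False.
(¬cyan) alone gives cyan = False.
Now (cyan) is unsatisfied and unit — conflict.
So every satisfying assignment has north = False.

False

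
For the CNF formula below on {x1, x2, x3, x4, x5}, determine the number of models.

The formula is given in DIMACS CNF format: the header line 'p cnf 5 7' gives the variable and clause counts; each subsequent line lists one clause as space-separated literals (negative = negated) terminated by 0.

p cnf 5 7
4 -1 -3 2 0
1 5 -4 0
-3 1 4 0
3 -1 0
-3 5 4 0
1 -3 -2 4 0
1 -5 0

There are 2^5 = 32 truth assignments over (x1, x2, x3, x4, x5).
Split on x1. With x1 = True, the clauses containing x1 are satisfied and ¬x1 drops from the rest; 5 of the 2^4 = 16 assignments to the other variables satisfy what remains.
With x1 = False, by the same count on the reduced clause set, 2 assignments work.
Total: 5 + 2 = 7.

7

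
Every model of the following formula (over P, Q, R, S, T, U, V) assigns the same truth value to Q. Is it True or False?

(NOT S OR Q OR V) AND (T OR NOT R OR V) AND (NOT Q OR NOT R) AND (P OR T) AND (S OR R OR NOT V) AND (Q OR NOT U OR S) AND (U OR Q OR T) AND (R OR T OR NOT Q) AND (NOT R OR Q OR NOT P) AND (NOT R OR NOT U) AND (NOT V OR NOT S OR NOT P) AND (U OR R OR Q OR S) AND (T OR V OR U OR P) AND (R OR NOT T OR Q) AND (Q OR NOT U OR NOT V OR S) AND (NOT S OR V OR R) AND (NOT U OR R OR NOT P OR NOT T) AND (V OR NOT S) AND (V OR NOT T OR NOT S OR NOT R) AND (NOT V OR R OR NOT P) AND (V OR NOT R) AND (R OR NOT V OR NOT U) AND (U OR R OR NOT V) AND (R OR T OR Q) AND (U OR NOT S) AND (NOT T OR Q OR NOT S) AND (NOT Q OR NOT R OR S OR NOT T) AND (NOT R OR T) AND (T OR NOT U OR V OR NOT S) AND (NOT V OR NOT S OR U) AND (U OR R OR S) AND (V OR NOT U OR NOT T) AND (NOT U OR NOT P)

False

Suppose Q = true.
From the singleton clause (NOT R), R = false.
From the singleton clause (T), T = true.
Case S = true:
From the singleton clause (V), V = true.
From the singleton clause (NOT P), P = false.
From the singleton clause (NOT U), U = false.
Now (U) is unsatisfied and unit — conflict.
That branch fails; take S = false instead.
From the singleton clause (NOT V), V = false.
From the singleton clause (U), U = true.
Now (NOT U) is unsatisfied and unit — conflict.
Both values of S lead to a conflict.
So every satisfying assignment has Q = False.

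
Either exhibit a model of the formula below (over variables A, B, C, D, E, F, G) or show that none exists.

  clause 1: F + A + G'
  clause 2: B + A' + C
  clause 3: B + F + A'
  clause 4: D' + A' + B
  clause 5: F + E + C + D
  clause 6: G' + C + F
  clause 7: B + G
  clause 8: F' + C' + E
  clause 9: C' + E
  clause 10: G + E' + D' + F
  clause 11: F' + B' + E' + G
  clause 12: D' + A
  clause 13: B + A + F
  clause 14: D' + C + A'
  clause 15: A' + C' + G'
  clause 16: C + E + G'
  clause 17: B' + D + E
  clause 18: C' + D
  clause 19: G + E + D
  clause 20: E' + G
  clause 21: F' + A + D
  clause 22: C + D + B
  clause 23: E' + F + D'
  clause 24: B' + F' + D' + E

A ↦ 1,  B ↦ 1,  C ↦ 0,  D ↦ 0,  E ↦ 1,  F ↦ 1,  G ↦ 1

Branch on B: set B = 1.
Branch on C: set C = 0.
Branch on G: set G = 1.
From the singleton clause (F), F = 1.
From the singleton clause (E), E = 1.
Branch on D: set D = 0.
From the singleton clause (A), A = 1.
Every clause now holds.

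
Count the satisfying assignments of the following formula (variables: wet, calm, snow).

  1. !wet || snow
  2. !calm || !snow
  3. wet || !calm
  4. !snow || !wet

There are 2^3 = 8 truth assignments over (wet, calm, snow).
Check each against the 4 clauses (columns in the order wet, calm, snow):
  F F F  ✓ satisfies all
  F F T  ✓ satisfies all
  F T F  ✗ fails (wet || !calm)
  F T T  ✗ fails (!calm || !snow)
  T F F  ✗ fails (!wet || snow)
  T F T  ✗ fails (!snow || !wet)
  T T F  ✗ fails (!wet || snow)
  T T T  ✗ fails (!calm || !snow)
2 of the 8 rows are models.

2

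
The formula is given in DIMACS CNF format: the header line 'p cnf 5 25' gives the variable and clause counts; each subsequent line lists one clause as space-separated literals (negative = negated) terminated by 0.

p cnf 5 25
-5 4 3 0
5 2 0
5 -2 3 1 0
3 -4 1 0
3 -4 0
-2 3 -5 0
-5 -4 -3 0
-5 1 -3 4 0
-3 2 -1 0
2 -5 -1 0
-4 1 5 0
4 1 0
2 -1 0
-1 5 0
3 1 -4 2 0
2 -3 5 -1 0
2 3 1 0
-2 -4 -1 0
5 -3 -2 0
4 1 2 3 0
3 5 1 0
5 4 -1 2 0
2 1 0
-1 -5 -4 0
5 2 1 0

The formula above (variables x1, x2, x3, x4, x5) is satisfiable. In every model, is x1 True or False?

Suppose x1 = False.
(x4) alone gives x4 = True.
(x3) alone gives x3 = True.
(¬x5) alone gives x5 = False.
But (x5) is also a unit clause — contradiction.
So every satisfying assignment has x1 = True.

True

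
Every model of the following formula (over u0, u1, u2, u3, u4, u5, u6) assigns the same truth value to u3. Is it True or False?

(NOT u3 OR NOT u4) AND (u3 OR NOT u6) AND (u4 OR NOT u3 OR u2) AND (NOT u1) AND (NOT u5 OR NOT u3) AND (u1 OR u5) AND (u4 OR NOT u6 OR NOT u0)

Suppose u3 = true.
From the singleton clause (NOT u4), u4 = false.
From the singleton clause (u2), u2 = true.
From the singleton clause (NOT u1), u1 = false.
From the singleton clause (NOT u5), u5 = false.
Now (u5) is unsatisfied and unit — conflict.
So every satisfying assignment has u3 = False.

False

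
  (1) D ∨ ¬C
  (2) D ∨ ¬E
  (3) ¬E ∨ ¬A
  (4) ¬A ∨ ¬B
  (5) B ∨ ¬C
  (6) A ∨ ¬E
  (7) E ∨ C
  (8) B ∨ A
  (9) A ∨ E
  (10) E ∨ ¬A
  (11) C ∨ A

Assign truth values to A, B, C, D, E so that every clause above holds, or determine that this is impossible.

UNSATISFIABLE

Suppose D = True.
Suppose E = False.
Unit clause (C) forces C = True.
Unit clause (B) forces B = True.
Unit clause (¬A) forces A = False.
But (A) is also a unit clause — contradiction.
That branch fails; take E = True instead.
Unit clause (¬A) forces A = False.
But (A) is also a unit clause — contradiction.
Both values of E lead to a conflict.
That branch fails; take D = False instead.
Unit clause (¬C) forces C = False.
Unit clause (¬E) forces E = False.
But (E) is also a unit clause — contradiction.
Both values of D lead to a conflict.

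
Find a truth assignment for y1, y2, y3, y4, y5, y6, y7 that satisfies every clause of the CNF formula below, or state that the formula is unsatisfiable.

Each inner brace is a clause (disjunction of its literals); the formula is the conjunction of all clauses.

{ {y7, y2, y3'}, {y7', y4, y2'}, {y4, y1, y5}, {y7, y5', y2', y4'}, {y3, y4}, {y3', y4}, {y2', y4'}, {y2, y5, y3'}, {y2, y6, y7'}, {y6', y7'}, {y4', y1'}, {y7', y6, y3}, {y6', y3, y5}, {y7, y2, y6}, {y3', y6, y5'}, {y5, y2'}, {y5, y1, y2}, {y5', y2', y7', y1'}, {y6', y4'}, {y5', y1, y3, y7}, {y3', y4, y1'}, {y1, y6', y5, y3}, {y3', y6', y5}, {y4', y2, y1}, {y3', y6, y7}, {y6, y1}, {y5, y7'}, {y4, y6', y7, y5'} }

Case y3 = 1:
Unit clause (y4) forces y4 = 1.
Unit clause (y2') forces y2 = 0.
Unit clause (y7) forces y7 = 1.
Unit clause (y5) forces y5 = 1.
Unit clause (y6) forces y6 = 1.
That conflicts with the unit clause (y6').
That branch fails; take y3 = 0 instead.
Unit clause (y4) forces y4 = 1.
Unit clause (y2') forces y2 = 0.
Unit clause (y1') forces y1 = 0.
That conflicts with the unit clause (y1).
Neither y3 = 1 nor y3 = 0 works.

UNSATISFIABLE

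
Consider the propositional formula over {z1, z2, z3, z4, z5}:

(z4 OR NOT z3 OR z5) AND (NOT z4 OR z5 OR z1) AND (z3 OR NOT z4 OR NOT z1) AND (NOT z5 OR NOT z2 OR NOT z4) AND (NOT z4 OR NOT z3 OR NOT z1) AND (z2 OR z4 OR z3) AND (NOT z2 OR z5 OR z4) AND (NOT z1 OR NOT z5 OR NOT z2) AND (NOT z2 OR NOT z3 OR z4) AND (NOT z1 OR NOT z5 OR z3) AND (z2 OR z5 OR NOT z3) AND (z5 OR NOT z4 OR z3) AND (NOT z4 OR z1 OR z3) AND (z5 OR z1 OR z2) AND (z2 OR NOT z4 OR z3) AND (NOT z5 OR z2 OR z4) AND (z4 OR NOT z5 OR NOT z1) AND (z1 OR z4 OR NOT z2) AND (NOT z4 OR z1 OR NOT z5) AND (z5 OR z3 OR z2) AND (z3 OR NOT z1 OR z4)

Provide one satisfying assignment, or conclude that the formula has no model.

UNSATISFIABLE

Try z4 = true.
Try z5 = true.
From the singleton clause (NOT z2), z2 = false.
From the singleton clause (z3), z3 = true.
From the singleton clause (NOT z1), z1 = false.
That conflicts with the unit clause (z1).
So z5 must be the other value — set z5 = false.
From the singleton clause (z1), z1 = true.
From the singleton clause (z3), z3 = true.
That conflicts with the unit clause (NOT z3).
Both values of z5 lead to a conflict.
So z4 must be the other value — set z4 = false.
Try z3 = false.
From the singleton clause (z2), z2 = true.
From the singleton clause (z5), z5 = true.
From the singleton clause (NOT z1), z1 = false.
That conflicts with the unit clause (z1).
So z3 must be the other value — set z3 = true.
From the singleton clause (z5), z5 = true.
From the singleton clause (NOT z2), z2 = false.
That conflicts with the unit clause (z2).
Both values of z3 lead to a conflict.
Both values of z4 lead to a conflict.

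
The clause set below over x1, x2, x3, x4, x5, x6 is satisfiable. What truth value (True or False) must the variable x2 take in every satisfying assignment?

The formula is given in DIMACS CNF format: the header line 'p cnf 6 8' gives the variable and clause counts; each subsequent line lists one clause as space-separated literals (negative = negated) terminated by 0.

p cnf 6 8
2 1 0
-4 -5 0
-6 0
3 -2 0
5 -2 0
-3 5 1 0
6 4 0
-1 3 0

Suppose x2 = True.
From the singleton clause (¬x6), x6 = False.
From the singleton clause (x3), x3 = True.
From the singleton clause (x5), x5 = True.
From the singleton clause (¬x4), x4 = False.
Now (x4) is unsatisfied and unit — conflict.
So every satisfying assignment has x2 = False.

False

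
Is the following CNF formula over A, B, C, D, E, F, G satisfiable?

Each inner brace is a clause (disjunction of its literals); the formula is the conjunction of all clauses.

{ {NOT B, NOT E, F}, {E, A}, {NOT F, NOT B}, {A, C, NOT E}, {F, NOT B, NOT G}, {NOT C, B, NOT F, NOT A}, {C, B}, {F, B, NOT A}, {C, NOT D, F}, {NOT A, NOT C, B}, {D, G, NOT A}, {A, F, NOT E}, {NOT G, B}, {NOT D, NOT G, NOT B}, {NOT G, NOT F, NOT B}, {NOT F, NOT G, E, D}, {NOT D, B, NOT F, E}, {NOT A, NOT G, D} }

Branch on E: set E = true.
Branch on B: set B = false.
The clause (C) is unit, so C = true.
The clause (NOT A) is unit, so A = false.
The clause (F) is unit, so F = true.
The clause (NOT G) is unit, so G = false.
Every clause is now satisfied; D is unconstrained.
A satisfying assignment: A: false; B: false; C: true; D: true; E: true; F: true; G: false.

Yes, satisfiable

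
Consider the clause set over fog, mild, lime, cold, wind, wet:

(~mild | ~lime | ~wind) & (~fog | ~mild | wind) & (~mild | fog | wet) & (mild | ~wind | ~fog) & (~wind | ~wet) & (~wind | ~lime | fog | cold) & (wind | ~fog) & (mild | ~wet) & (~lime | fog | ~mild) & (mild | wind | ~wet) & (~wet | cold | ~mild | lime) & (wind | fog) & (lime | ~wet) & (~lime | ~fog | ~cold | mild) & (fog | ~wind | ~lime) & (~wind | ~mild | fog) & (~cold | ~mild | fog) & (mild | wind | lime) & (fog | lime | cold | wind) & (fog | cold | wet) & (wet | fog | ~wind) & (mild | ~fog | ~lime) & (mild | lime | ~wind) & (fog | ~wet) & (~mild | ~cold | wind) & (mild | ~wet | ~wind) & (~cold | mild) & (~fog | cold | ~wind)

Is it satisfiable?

Satisfiable

Suppose wind = 1.
From the singleton clause (~wet), wet = 0.
From the singleton clause (fog), fog = 1.
From the singleton clause (mild), mild = 1.
From the singleton clause (~lime), lime = 0.
From the singleton clause (cold), cold = 1.
This assignment satisfies each clause.
A satisfying assignment: fog: 1; mild: 1; lime: 0; cold: 1; wind: 1; wet: 0.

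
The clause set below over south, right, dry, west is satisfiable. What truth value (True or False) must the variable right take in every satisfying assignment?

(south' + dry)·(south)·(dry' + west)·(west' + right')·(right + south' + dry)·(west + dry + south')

False

Suppose right = 1.
Unit clause (south) forces south = 1.
Unit clause (dry) forces dry = 1.
Unit clause (west) forces west = 1.
That conflicts with the unit clause (west').
So every satisfying assignment has right = False.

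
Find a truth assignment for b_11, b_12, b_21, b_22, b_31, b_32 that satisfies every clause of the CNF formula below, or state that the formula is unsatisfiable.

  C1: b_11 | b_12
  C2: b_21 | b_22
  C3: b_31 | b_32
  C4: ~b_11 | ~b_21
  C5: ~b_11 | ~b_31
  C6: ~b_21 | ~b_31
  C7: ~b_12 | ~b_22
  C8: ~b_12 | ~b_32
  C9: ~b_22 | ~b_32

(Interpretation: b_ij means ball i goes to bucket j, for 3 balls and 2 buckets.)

UNSATISFIABLE

Try b_11 = 1.
Unit clause (~b_21) forces b_21 = 0.
Unit clause (b_22) forces b_22 = 1.
Unit clause (~b_31) forces b_31 = 0.
Unit clause (b_32) forces b_32 = 1.
But (~b_32) is also a unit clause — contradiction.
Undo b_11 and try b_11 = 0.
Unit clause (b_12) forces b_12 = 1.
Unit clause (~b_22) forces b_22 = 0.
Unit clause (b_21) forces b_21 = 1.
Unit clause (~b_31) forces b_31 = 0.
Unit clause (b_32) forces b_32 = 1.
But (~b_32) is also a unit clause — contradiction.
Neither b_11 = 1 nor b_11 = 0 works.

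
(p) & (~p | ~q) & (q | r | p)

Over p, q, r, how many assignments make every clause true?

2

There are 2^3 = 8 truth assignments over (p, q, r).
Check each against the 3 clauses (columns in the order p, q, r):
  F F F  ✗ fails (p)
  F F T  ✗ fails (p)
  F T F  ✗ fails (p)
  F T T  ✗ fails (p)
  T F F  ✓ satisfies all
  T F T  ✓ satisfies all
  T T F  ✗ fails (~p | ~q)
  T T T  ✗ fails (~p | ~q)
2 of the 8 rows are models.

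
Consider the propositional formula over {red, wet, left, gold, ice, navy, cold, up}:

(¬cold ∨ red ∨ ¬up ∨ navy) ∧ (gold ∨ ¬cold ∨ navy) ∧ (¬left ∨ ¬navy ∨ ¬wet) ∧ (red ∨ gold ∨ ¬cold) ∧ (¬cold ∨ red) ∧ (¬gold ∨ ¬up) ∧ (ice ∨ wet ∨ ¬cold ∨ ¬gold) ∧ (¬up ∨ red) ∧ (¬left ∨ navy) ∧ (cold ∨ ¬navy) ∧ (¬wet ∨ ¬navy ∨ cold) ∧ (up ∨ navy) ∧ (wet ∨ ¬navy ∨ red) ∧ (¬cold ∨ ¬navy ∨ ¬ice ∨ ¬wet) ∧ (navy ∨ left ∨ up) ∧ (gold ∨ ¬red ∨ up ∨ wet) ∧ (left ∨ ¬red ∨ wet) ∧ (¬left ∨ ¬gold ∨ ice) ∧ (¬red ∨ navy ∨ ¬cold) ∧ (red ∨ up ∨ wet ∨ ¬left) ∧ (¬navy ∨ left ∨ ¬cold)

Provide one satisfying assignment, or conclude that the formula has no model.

Suppose cold = True.
The clause (red) is unit, so red = True.
The clause (navy) is unit, so navy = True.
The clause (left) is unit, so left = True.
The clause (¬wet) is unit, so wet = False.
Suppose gold = False.
The clause (up) is unit, so up = True.
Every clause is now satisfied; ice is unconstrained.

red ↦ True; wet ↦ False; left ↦ True; gold ↦ False; ice ↦ True; navy ↦ True; cold ↦ True; up ↦ True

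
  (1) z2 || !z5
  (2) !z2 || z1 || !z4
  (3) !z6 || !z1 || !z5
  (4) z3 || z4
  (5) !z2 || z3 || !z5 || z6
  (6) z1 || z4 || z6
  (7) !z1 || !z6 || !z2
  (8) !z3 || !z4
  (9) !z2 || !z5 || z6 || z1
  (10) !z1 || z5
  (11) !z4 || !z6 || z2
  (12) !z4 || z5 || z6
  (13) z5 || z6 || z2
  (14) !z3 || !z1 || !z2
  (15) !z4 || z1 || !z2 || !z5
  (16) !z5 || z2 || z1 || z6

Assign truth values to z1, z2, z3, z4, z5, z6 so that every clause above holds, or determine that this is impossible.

Branch on z2: set z2 = true.
Branch on z1: set z1 = false.
The clause (!z4) is unit, so z4 = false.
The clause (z3) is unit, so z3 = true.
The clause (z6) is unit, so z6 = true.
All clauses hold; z5 can take either value.

z1=false, z2=true, z3=true, z4=false, z5=true, z6=true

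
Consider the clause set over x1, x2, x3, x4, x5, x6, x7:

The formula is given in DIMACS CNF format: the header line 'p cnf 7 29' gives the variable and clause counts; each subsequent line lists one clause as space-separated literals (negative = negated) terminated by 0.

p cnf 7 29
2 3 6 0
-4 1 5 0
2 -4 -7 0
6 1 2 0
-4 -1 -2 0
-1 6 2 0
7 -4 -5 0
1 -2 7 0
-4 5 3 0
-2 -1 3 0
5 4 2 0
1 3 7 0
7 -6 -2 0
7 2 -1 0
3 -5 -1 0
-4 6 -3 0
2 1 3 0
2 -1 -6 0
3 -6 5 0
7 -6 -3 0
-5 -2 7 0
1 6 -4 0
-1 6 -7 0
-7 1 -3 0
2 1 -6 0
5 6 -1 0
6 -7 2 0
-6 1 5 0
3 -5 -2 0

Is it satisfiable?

Satisfiable

Suppose x2 = True.
Suppose x4 = False.
Suppose x1 = True.
Unit clause (x3) forces x3 = True.
Suppose x7 = True.
Unit clause (x6) forces x6 = True.
Every clause is now satisfied; x5 is unconstrained.
A satisfying assignment: x1 ↦ True,  x2 ↦ True,  x3 ↦ True,  x4 ↦ False,  x5 ↦ True,  x6 ↦ True,  x7 ↦ True.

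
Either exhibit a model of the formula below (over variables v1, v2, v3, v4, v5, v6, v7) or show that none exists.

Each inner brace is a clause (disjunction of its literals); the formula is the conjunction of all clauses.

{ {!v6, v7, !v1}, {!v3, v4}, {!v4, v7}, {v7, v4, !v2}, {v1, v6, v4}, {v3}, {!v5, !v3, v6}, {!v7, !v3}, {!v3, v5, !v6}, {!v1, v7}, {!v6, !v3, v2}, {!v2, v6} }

From the singleton clause (v3), v3 = true.
From the singleton clause (v4), v4 = true.
From the singleton clause (v7), v7 = true.
That conflicts with the unit clause (!v7).

UNSATISFIABLE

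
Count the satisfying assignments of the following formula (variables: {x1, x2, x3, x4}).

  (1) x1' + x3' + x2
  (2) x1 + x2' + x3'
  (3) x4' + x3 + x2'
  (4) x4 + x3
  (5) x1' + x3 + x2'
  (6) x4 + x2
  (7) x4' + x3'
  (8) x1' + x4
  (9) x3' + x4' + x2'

2

There are 2^4 = 16 truth assignments over (x1, x2, x3, x4).
Split on x1. With x1 = 1, the clauses containing x1 are satisfied and x1' drops from the rest; 1 of the 2^3 = 8 assignments to the other variables satisfy what remains.
With x1 = 0, by the same count on the reduced clause set, 1 assignment works.
(One model: x1=F, x2=F, x3=F, x4=T.)
Total: 1 + 1 = 2.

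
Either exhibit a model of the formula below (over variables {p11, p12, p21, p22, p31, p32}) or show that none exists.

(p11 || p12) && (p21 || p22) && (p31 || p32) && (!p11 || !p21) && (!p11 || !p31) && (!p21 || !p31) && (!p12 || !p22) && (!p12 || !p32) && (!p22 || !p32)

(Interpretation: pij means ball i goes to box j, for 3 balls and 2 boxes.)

Suppose p11 = true.
Unit clause (!p21) forces p21 = false.
Unit clause (p22) forces p22 = true.
Unit clause (!p31) forces p31 = false.
Unit clause (p32) forces p32 = true.
Now (!p32) is unsatisfied and unit — conflict.
Undo p11 and try p11 = false.
Unit clause (p12) forces p12 = true.
Unit clause (!p22) forces p22 = false.
Unit clause (p21) forces p21 = true.
Unit clause (!p31) forces p31 = false.
Unit clause (p32) forces p32 = true.
Now (!p32) is unsatisfied and unit — conflict.
Both values of p11 lead to a conflict.

UNSATISFIABLE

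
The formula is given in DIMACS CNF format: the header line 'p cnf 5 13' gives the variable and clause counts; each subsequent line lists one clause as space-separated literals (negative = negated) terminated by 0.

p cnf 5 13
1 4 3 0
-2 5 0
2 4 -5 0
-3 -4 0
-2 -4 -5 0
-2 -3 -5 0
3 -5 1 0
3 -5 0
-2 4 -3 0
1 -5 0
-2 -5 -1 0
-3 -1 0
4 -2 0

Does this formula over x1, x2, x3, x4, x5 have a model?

Try x2 = False.
Try x4 = True.
From the singleton clause (¬x3), x3 = False.
From the singleton clause (¬x5), x5 = False.
All clauses hold; x1 can take either value.
A satisfying assignment: x1 ↦ False,  x2 ↦ False,  x3 ↦ False,  x4 ↦ True,  x5 ↦ False.

Yes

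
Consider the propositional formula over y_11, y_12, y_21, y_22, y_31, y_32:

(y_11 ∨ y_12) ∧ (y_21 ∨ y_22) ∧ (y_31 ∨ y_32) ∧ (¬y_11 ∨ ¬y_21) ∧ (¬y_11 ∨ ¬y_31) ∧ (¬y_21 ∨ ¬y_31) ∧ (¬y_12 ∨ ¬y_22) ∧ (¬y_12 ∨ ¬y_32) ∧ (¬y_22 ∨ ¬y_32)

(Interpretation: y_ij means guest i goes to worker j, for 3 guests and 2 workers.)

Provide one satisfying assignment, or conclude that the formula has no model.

UNSATISFIABLE

Branch on y_11: set y_11 = True.
Unit clause (¬y_21) forces y_21 = False.
Unit clause (y_22) forces y_22 = True.
Unit clause (¬y_31) forces y_31 = False.
Unit clause (y_32) forces y_32 = True.
Now (¬y_32) is unsatisfied and unit — conflict.
Backtrack on y_11: now try y_11 = False.
Unit clause (y_12) forces y_12 = True.
Unit clause (¬y_22) forces y_22 = False.
Unit clause (y_21) forces y_21 = True.
Unit clause (¬y_31) forces y_31 = False.
Unit clause (y_32) forces y_32 = True.
Now (¬y_32) is unsatisfied and unit — conflict.
Both values of y_11 lead to a conflict.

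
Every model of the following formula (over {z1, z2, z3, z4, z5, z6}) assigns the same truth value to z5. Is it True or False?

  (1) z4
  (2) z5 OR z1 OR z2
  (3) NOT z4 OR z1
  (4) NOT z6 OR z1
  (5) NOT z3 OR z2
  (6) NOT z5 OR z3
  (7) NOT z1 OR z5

Suppose z5 = false.
Unit clause (z4) forces z4 = true.
Unit clause (z1) forces z1 = true.
But (NOT z1) is also a unit clause — contradiction.
So every satisfying assignment has z5 = True.

True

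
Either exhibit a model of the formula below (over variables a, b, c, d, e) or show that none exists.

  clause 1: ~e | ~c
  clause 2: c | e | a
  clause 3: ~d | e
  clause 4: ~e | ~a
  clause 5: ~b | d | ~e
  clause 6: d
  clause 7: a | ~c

a=0; b=1; c=0; d=1; e=1

From the singleton clause (d), d = 1.
From the singleton clause (e), e = 1.
From the singleton clause (~c), c = 0.
From the singleton clause (~a), a = 0.
No clause remains; b is free.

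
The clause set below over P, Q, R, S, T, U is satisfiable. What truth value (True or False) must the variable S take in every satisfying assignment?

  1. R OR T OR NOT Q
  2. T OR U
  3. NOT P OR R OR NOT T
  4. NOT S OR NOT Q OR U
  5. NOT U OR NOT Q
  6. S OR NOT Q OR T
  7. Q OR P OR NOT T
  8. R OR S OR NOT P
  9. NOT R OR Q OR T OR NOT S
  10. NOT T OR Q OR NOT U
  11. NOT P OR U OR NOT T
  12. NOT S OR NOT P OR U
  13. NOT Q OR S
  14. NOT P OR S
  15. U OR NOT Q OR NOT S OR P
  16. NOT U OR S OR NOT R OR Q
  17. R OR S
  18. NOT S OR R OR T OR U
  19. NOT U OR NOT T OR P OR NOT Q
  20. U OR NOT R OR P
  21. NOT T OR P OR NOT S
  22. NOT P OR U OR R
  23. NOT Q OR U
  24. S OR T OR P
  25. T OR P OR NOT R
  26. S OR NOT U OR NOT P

Suppose S = false.
(NOT Q) alone gives Q = false.
(NOT P) alone gives P = false.
(NOT T) alone gives T = false.
That conflicts with the unit clause (T).
So every satisfying assignment has S = True.

True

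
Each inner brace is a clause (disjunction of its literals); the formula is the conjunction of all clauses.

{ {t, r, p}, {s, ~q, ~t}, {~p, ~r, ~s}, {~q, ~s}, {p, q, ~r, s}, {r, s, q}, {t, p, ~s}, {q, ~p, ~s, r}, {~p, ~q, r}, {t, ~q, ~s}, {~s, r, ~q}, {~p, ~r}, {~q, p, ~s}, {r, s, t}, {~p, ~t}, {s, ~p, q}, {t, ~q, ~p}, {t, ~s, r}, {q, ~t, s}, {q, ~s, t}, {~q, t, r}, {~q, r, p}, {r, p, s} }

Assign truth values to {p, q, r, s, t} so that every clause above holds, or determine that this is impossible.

p: 0, q: 0, r: 0, s: 1, t: 1

Suppose q = 0.
Suppose r = 0.
Unit clause (s) forces s = 1.
Unit clause (~p) forces p = 0.
Unit clause (t) forces t = 1.
Every clause now holds.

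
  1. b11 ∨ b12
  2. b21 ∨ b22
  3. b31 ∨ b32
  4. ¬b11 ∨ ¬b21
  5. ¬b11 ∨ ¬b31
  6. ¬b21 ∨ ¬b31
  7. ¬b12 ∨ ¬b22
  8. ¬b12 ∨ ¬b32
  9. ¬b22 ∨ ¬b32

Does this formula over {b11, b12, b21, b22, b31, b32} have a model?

No, unsatisfiable

Suppose b11 = True.
From the singleton clause (¬b21), b21 = False.
From the singleton clause (b22), b22 = True.
From the singleton clause (¬b31), b31 = False.
From the singleton clause (b32), b32 = True.
But (¬b32) is also a unit clause — contradiction.
So b11 must be the other value — set b11 = False.
From the singleton clause (b12), b12 = True.
From the singleton clause (¬b22), b22 = False.
From the singleton clause (b21), b21 = True.
From the singleton clause (¬b31), b31 = False.
From the singleton clause (b32), b32 = True.
But (¬b32) is also a unit clause — contradiction.
Either choice for b11 ends in contradiction.
No assignment satisfies every clause.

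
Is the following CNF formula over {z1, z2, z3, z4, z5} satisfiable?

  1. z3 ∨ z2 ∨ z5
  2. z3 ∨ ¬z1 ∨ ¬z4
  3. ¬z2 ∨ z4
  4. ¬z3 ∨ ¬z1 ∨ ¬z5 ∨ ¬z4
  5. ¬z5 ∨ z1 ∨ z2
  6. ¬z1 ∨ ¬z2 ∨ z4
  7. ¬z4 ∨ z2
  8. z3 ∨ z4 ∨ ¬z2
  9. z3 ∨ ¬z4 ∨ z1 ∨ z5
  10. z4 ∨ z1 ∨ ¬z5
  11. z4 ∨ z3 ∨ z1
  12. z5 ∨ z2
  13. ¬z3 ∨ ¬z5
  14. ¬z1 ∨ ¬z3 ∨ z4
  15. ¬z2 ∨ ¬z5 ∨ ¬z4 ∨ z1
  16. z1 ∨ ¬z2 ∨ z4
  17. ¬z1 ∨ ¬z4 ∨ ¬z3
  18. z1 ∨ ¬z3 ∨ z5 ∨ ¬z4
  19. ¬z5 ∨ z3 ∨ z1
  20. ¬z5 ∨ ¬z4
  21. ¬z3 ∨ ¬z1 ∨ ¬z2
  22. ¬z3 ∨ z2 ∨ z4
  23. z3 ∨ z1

Satisfiable

Try z2 = False.
(¬z4) alone gives z4 = False.
(z5) alone gives z5 = True.
(z1) alone gives z1 = True.
(¬z3) alone gives z3 = False.
Every clause now holds.
A satisfying assignment: z1 ↦ True; z2 ↦ False; z3 ↦ False; z4 ↦ False; z5 ↦ True.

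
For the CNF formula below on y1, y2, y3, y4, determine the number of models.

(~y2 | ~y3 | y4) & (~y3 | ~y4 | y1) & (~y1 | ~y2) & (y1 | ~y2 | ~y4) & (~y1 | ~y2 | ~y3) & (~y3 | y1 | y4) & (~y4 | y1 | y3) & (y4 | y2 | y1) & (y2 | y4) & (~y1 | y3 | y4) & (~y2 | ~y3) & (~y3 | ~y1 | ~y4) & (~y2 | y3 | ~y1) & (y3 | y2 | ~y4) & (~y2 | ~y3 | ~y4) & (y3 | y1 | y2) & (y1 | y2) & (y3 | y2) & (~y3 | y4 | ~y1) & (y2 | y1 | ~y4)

There are 2^4 = 16 truth assignments over (y1, y2, y3, y4).
Check each against the 20 clauses (columns in the order y1, y2, y3, y4):
  F F F F  ✗ fails (y4 | y2 | y1)
  F F F T  ✗ fails (~y4 | y1 | y3)
  F F T F  ✗ fails (~y3 | y1 | y4)
  F F T T  ✗ fails (~y3 | ~y4 | y1)
  F T F F  ✓ satisfies all
  F T F T  ✗ fails (y1 | ~y2 | ~y4)
  F T T F  ✗ fails (~y2 | ~y3 | y4)
  F T T T  ✗ fails (~y3 | ~y4 | y1)
  T F F F  ✗ fails (y2 | y4)
  T F F T  ✗ fails (y3 | y2 | ~y4)
  T F T F  ✗ fails (y2 | y4)
  T F T T  ✗ fails (~y3 | ~y1 | ~y4)
  T T F F  ✗ fails (~y1 | ~y2)
  T T F T  ✗ fails (~y1 | ~y2)
  T T T F  ✗ fails (~y2 | ~y3 | y4)
  T T T T  ✗ fails (~y1 | ~y2)
1 of the 16 rows is a model.

1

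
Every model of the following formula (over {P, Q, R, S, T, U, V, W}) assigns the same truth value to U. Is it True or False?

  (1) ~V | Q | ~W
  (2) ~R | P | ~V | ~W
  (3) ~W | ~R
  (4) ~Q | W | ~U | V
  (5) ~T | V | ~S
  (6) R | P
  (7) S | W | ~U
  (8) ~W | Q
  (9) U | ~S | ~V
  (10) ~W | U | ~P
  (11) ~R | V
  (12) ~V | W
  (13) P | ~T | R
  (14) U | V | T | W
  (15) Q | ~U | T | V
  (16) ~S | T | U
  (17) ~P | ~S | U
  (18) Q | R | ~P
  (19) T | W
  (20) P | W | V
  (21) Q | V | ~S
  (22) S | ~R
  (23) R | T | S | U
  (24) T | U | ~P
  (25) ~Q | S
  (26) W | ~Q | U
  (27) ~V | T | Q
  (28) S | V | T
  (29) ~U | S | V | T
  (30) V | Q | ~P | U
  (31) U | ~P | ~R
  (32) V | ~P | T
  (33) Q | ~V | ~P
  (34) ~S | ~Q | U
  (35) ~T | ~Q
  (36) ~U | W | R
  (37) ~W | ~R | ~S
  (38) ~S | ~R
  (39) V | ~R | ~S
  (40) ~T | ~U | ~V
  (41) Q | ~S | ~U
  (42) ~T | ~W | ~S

Suppose U = 0.
Branch on W: set W = 0.
From the singleton clause (~V), V = 0.
From the singleton clause (~R), R = 0.
From the singleton clause (P), P = 1.
From the singleton clause (T), T = 1.
From the singleton clause (~S), S = 0.
From the singleton clause (Q), Q = 1.
Now (~Q) is unsatisfied and unit — conflict.
Undo W and try W = 1.
From the singleton clause (~R), R = 0.
From the singleton clause (P), P = 1.
Now (~P) is unsatisfied and unit — conflict.
Both values of W lead to a conflict.
So every satisfying assignment has U = True.

True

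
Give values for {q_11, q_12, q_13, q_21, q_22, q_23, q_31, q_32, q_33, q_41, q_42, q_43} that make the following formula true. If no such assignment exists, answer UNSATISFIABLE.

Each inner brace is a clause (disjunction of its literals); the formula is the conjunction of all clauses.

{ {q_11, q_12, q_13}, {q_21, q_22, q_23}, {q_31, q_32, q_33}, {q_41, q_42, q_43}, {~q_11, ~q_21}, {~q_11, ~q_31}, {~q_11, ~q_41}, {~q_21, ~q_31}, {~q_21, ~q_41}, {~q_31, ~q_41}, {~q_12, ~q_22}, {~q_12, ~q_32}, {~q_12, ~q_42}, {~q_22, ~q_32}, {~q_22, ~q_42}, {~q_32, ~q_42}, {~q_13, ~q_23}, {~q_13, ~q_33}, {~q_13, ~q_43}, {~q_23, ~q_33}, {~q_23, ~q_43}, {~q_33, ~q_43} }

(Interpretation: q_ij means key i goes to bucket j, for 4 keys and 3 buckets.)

UNSATISFIABLE

Try q_11 = 0.
Try q_12 = 1.
The clause (~q_22) is unit, so q_22 = 0.
The clause (~q_32) is unit, so q_32 = 0.
The clause (~q_42) is unit, so q_42 = 0.
Try q_21 = 1.
The clause (~q_31) is unit, so q_31 = 0.
The clause (q_33) is unit, so q_33 = 1.
The clause (~q_41) is unit, so q_41 = 0.
The clause (q_43) is unit, so q_43 = 1.
But (~q_43) is also a unit clause — contradiction.
That branch fails; take q_21 = 0 instead.
The clause (q_23) is unit, so q_23 = 1.
The clause (~q_13) is unit, so q_13 = 0.
The clause (~q_33) is unit, so q_33 = 0.
The clause (q_31) is unit, so q_31 = 1.
The clause (~q_41) is unit, so q_41 = 0.
The clause (q_43) is unit, so q_43 = 1.
But (~q_43) is also a unit clause — contradiction.
Both values of q_21 lead to a conflict.
That branch fails; take q_12 = 0 instead.
The clause (q_13) is unit, so q_13 = 1.
The clause (~q_23) is unit, so q_23 = 0.
The clause (~q_33) is unit, so q_33 = 0.
The clause (~q_43) is unit, so q_43 = 0.
Try q_21 = 1.
The clause (~q_31) is unit, so q_31 = 0.
The clause (q_32) is unit, so q_32 = 1.
The clause (~q_41) is unit, so q_41 = 0.
The clause (q_42) is unit, so q_42 = 1.
But (~q_42) is also a unit clause — contradiction.
That branch fails; take q_21 = 0 instead.
The clause (q_22) is unit, so q_22 = 1.
The clause (~q_32) is unit, so q_32 = 0.
The clause (q_31) is unit, so q_31 = 1.
The clause (~q_41) is unit, so q_41 = 0.
The clause (q_42) is unit, so q_42 = 1.
But (~q_42) is also a unit clause — contradiction.
Both values of q_21 lead to a conflict.
Both values of q_12 lead to a conflict.
That branch fails; take q_11 = 1 instead.
The clause (~q_21) is unit, so q_21 = 0.
The clause (~q_31) is unit, so q_31 = 0.
The clause (~q_41) is unit, so q_41 = 0.
Try q_22 = 1.
The clause (~q_12) is unit, so q_12 = 0.
The clause (~q_32) is unit, so q_32 = 0.
The clause (q_33) is unit, so q_33 = 1.
The clause (~q_42) is unit, so q_42 = 0.
The clause (q_43) is unit, so q_43 = 1.
But (~q_43) is also a unit clause — contradiction.
That branch fails; take q_22 = 0 instead.
The clause (q_23) is unit, so q_23 = 1.
The clause (~q_13) is unit, so q_13 = 0.
The clause (~q_33) is unit, so q_33 = 0.
The clause (q_32) is unit, so q_32 = 1.
The clause (~q_12) is unit, so q_12 = 0.
The clause (~q_42) is unit, so q_42 = 0.
The clause (q_43) is unit, so q_43 = 1.
But (~q_43) is also a unit clause — contradiction.
Both values of q_22 lead to a conflict.
Both values of q_11 lead to a conflict.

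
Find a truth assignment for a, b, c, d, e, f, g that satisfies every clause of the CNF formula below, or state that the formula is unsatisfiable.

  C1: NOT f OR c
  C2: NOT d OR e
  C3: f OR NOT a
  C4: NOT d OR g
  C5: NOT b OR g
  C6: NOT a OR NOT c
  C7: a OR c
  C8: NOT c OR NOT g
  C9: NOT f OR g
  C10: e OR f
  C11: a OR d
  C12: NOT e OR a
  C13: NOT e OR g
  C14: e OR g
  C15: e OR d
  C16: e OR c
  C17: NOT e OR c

Branch on f: set f = false.
The clause (NOT a) is unit, so a = false.
The clause (c) is unit, so c = true.
The clause (NOT g) is unit, so g = false.
The clause (NOT d) is unit, so d = false.
But (d) is also a unit clause — contradiction.
Undo f and try f = true.
The clause (c) is unit, so c = true.
The clause (NOT a) is unit, so a = false.
The clause (NOT g) is unit, so g = false.
But (g) is also a unit clause — contradiction.
Either choice for f ends in contradiction.

UNSATISFIABLE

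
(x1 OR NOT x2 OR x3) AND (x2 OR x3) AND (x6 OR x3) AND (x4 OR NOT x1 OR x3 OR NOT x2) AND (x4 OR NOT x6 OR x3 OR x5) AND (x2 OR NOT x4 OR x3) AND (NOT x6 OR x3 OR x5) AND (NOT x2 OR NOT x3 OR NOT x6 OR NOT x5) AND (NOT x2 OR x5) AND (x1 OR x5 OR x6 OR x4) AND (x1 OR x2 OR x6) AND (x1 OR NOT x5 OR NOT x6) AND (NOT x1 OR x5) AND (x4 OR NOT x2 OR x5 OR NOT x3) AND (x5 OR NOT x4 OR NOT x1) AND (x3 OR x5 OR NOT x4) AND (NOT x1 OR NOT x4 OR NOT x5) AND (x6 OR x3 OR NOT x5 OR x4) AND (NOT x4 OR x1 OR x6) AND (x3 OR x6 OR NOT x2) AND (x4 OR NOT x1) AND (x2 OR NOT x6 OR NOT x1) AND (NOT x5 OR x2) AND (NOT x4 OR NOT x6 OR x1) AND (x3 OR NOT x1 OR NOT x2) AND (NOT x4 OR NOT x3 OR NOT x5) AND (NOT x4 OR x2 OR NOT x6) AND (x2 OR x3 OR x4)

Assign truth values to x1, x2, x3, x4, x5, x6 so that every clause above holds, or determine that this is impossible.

x1: false; x2: false; x3: true; x4: false; x5: false; x6: true

Try x2 = false.
The clause (x3) is unit, so x3 = true.
The clause (NOT x5) is unit, so x5 = false.
The clause (NOT x1) is unit, so x1 = false.
The clause (x6) is unit, so x6 = true.
The clause (NOT x4) is unit, so x4 = false.
This assignment satisfies each clause.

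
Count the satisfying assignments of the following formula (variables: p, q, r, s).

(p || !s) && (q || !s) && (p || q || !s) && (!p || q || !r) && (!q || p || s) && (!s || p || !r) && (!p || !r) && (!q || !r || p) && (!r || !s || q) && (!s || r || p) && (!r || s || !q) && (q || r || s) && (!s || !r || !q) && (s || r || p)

There are 2^4 = 16 truth assignments over (p, q, r, s).
Check each against the 14 clauses (columns in the order p, q, r, s):
  F F F F  ✗ fails (q || r || s)
  F F F T  ✗ fails (p || !s)
  F F T F  ✓ satisfies all
  F F T T  ✗ fails (p || !s)
  F T F F  ✗ fails (!q || p || s)
  F T F T  ✗ fails (p || !s)
  F T T F  ✗ fails (!q || p || s)
  F T T T  ✗ fails (p || !s)
  T F F F  ✗ fails (q || r || s)
  T F F T  ✗ fails (q || !s)
  T F T F  ✗ fails (!p || q || !r)
  T F T T  ✗ fails (q || !s)
  T T F F  ✓ satisfies all
  T T F T  ✓ satisfies all
  T T T F  ✗ fails (!p || !r)
  T T T T  ✗ fails (!p || !r)
3 of the 16 rows are models.

3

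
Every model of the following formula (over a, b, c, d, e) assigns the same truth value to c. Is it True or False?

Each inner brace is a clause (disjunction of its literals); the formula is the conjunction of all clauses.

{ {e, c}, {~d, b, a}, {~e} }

Suppose c = 0.
The clause (e) is unit, so e = 1.
Now (~e) is unsatisfied and unit — conflict.
So every satisfying assignment has c = True.

True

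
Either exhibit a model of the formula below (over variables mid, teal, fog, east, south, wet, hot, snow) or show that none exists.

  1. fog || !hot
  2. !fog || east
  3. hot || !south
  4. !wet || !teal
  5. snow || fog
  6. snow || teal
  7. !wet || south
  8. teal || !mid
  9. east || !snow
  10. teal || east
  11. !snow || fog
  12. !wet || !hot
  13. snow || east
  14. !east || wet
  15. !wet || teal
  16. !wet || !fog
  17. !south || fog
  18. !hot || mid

UNSATISFIABLE

Case fog = true:
The clause (east) is unit, so east = true.
The clause (wet) is unit, so wet = true.
But (!wet) is also a unit clause — contradiction.
So fog must be the other value — set fog = false.
The clause (!hot) is unit, so hot = false.
The clause (!south) is unit, so south = false.
The clause (snow) is unit, so snow = true.
But (!snow) is also a unit clause — contradiction.
Either choice for fog ends in contradiction.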